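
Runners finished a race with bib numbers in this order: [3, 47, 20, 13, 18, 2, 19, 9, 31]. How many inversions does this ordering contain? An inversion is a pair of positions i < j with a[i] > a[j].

Count, for each position, how many later elements it exceeds:
3 → 2 → 1
47 → 20, 13, 18, 2, 19, 9, 31 → 7
20 → 13, 18, 2, 19, 9 → 5
13 → 2, 9 → 2
18 → 2, 9 → 2
2 → none → 0
19 → 9 → 1
9 → none → 0
31 → none → 0
Sum: 1 + 7 + 5 + 2 + 2 + 0 + 1 + 0 + 0 = 18

18 inversions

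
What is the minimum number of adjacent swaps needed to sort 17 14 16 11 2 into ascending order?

The minimum number of adjacent swaps to sort an array equals its inversion count, since every such swap removes exactly one inversion.
Count inversions — for each element, later elements that are smaller:
17: 14, 16, 11, 2 → 4
14: 11, 2 → 2
16: 11, 2 → 2
11: 2 → 1
2: none → 0
Total inversions: 4 + 2 + 2 + 1 + 0 = 9

9 adjacent swaps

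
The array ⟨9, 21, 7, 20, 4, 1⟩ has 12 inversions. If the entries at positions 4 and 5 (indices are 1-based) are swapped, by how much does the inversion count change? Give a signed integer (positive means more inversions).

-1

Positions 4 and 5 hold 20 and 4; after swapping, the array is [9, 21, 7, 4, 20, 1].
Count, for each position, how many later elements it exceeds:
9 → 7, 4, 1 → 3
21 → 7, 4, 20, 1 → 4
7 → 4, 1 → 2
4 → 1 → 1
20 → 1 → 1
1 → none → 0
Sum: 3 + 4 + 2 + 1 + 1 + 0 = 11
Change: 11 − 12 = -1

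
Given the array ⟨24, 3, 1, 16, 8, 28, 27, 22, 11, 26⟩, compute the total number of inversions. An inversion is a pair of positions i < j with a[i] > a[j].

Sweep left to right; for each value list the smaller values that follow it:
24 → 3, 1, 16, 8, 22, 11 → 6
3 → 1 → 1
1 → none → 0
16 → 8, 11 → 2
8 → none → 0
28 → 27, 22, 11, 26 → 4
27 → 22, 11, 26 → 3
22 → 11 → 1
11 → none → 0
26 → none → 0
Sum: 6 + 1 + 0 + 2 + 0 + 4 + 3 + 1 + 0 + 0 = 17

There are 17 inversions.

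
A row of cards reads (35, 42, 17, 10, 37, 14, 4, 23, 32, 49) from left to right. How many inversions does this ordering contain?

Inversions: 22

Element-by-element contributions:
35 → 17, 10, 14, 4, 23, 32 → 6
42 → 17, 10, 37, 14, 4, 23, 32 → 7
17 → 10, 14, 4 → 3
10 → 4 → 1
37 → 14, 4, 23, 32 → 4
14 → 4 → 1
4 → none → 0
23 → none → 0
32 → none → 0
49 → none → 0
Sum: 6 + 7 + 3 + 1 + 4 + 1 + 0 + 0 + 0 + 0 = 22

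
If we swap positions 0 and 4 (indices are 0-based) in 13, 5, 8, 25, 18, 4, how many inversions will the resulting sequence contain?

9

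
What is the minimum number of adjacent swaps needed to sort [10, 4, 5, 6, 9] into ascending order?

4

Each adjacent swap fixes exactly one inversion, so the minimum swap count equals the number of inversions.
Count inversions — for each element, later elements that are smaller:
10: 4, 5, 6, 9 → 4
4: none → 0
5: none → 0
6: none → 0
9: none → 0
Total inversions: 4 + 0 + 0 + 0 + 0 = 4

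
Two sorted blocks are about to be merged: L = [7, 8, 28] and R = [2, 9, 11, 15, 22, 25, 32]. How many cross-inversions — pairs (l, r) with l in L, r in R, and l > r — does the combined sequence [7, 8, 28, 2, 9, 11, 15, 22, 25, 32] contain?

For each element r of the right run, count left-run elements greater than r:
r = 2: 7, 8, 28 → 3
r = 9: 28 → 1
r = 11: 28 → 1
r = 15: 28 → 1
r = 22: 28 → 1
r = 25: 28 → 1
r = 32: none → 0
Cross-inversions: 3 + 1 + 1 + 1 + 1 + 1 + 0 = 8

8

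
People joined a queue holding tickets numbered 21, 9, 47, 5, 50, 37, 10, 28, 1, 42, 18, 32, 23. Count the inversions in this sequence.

Element-by-element contributions:
21 → 9, 5, 10, 1, 18 → 5
9 → 5, 1 → 2
47 → 5, 37, 10, 28, 1, 42, 18, 32, 23 → 9
5 → 1 → 1
50 → 37, 10, 28, 1, 42, 18, 32, 23 → 8
37 → 10, 28, 1, 18, 32, 23 → 6
10 → 1 → 1
28 → 1, 18, 23 → 3
1 → none → 0
42 → 18, 32, 23 → 3
18 → none → 0
32 → 23 → 1
23 → none → 0
Sum: 5 + 2 + 9 + 1 + 8 + 6 + 1 + 3 + 0 + 3 + 0 + 1 + 0 = 39

There are 39 out-of-order pairs.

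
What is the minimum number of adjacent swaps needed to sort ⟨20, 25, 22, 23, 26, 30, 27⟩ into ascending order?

3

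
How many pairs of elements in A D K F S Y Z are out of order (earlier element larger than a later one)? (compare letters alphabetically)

Out-of-order index pairs (0-indexed):
(2,3): K > F
That's 1 pair.

1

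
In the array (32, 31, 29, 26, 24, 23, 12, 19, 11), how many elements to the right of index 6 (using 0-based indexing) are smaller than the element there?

1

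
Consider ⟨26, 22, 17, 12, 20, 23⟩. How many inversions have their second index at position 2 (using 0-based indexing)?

2

The element at index 2 is 17.
Elements before it: 26, 22
Those larger than 17: 26, 22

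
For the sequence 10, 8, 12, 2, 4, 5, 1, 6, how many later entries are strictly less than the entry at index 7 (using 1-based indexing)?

The element at index 7 is 1.
Elements after it: 6
None of them are smaller than 1.

0 such elements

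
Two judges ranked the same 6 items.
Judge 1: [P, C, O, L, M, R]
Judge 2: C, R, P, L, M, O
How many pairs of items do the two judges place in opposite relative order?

7

Assign each item its position (1..6) in the first ordering, then rewrite the second ordering as that position sequence:
positions: P→1, C→2, O→3, L→4, M→5, R→6
second ordering as positions: [2, 6, 1, 4, 5, 3]
Discordant pairs = inversions in this position sequence.
2: 1 → 1
6: 1, 4, 5, 3 → 4
1: 0
4: 3 → 1
5: 3 → 1
3: 0
Total: 1 + 4 + 0 + 1 + 1 + 0 = 7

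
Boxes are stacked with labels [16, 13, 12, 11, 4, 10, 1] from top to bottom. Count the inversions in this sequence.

Sweep left to right; for each value list the smaller values that follow it:
16: 6
13: 5
12: 4
11: 3
4: 1
10: 1
1: 0
Sum: 6 + 5 + 4 + 3 + 1 + 1 + 0 = 20

Inversions: 20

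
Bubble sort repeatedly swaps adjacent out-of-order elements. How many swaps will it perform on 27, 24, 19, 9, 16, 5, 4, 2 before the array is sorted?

Each adjacent swap fixes exactly one inversion, so the minimum swap count equals the number of inversions.
Count inversions — for each element, later elements that are smaller:
27: 24, 19, 9, 16, 5, 4, 2 → 7
24: 19, 9, 16, 5, 4, 2 → 6
19: 9, 16, 5, 4, 2 → 5
9: 5, 4, 2 → 3
16: 5, 4, 2 → 3
5: 4, 2 → 2
4: 2 → 1
2: none → 0
Total inversions: 7 + 6 + 5 + 3 + 3 + 2 + 1 + 0 = 27

27 swaps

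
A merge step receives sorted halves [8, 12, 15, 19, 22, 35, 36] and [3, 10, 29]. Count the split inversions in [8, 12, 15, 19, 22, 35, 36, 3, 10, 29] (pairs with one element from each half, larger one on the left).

15 cross-inversions

For each element r of the right run, count left-run elements greater than r:
r = 3: 8, 12, 15, 19, 22, 35, 36 → 7
r = 10: 12, 15, 19, 22, 35, 36 → 6
r = 29: 35, 36 → 2
Cross-inversions: 7 + 6 + 2 = 15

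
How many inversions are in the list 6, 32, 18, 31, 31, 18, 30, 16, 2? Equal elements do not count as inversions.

Sweep left to right; for each value list the smaller values that follow it:
6: 1
32: 7
18: 2
31: 4
31: 4
18: 2
30: 2
16: 1
2: 0
Sum: 1 + 7 + 2 + 4 + 4 + 2 + 2 + 1 + 0 = 23

23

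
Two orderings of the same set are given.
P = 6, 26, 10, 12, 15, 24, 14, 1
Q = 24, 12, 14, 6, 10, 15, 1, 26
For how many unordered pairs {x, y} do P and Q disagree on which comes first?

Disagreeing pairs: 15

Assign each item its position (1..8) in the first ordering, then rewrite the second ordering as that position sequence:
positions: 6→1, 26→2, 10→3, 12→4, 15→5, 24→6, 14→7, 1→8
second ordering as positions: [6, 4, 7, 1, 3, 5, 8, 2]
Discordant pairs = inversions in this position sequence.
6: 4, 1, 3, 5, 2 → 5
4: 1, 3, 2 → 3
7: 1, 3, 5, 2 → 4
1: 0
3: 2 → 1
5: 2 → 1
8: 2 → 1
2: 0
Total: 5 + 3 + 4 + 0 + 1 + 1 + 1 + 0 = 15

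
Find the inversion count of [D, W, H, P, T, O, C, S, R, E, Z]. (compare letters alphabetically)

24 inversions

Element-by-element contributions:
D → C → 1
W → H, P, T, O, C, S, R, E → 8
H → C, E → 2
P → O, C, E → 3
T → O, C, S, R, E → 5
O → C, E → 2
C → none → 0
S → R, E → 2
R → E → 1
E → none → 0
Z → none → 0
Sum: 1 + 8 + 2 + 3 + 5 + 2 + 0 + 2 + 1 + 0 + 0 = 24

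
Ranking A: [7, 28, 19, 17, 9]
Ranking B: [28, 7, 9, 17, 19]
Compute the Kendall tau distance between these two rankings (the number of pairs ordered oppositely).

4 discordant pairs

Assign each item its position (1..5) in the first ordering, then rewrite the second ordering as that position sequence:
positions: 7→1, 28→2, 19→3, 17→4, 9→5
second ordering as positions: [2, 1, 5, 4, 3]
Discordant pairs = inversions in this position sequence.
2: 1 → 1
1: 0
5: 4, 3 → 2
4: 3 → 1
3: 0
Total: 1 + 0 + 2 + 1 + 0 = 4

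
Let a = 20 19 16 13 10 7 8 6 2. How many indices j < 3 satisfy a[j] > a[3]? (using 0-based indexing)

3

The element at index 3 is 13.
Elements before it: 20, 19, 16
Those larger than 13: 20, 19, 16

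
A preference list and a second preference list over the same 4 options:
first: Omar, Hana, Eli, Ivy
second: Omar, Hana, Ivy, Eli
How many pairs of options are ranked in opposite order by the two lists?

Assign each item its position (1..4) in the first ordering, then rewrite the second ordering as that position sequence:
positions: Omar→1, Hana→2, Eli→3, Ivy→4
second ordering as positions: [1, 2, 4, 3]
Discordant pairs = inversions in this position sequence.
1: 0
2: 0
4: 3 → 1
3: 0
Total: 0 + 0 + 1 + 0 = 1

1 pair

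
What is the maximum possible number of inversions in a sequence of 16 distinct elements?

A reversed (strictly descending) arrangement makes every pair an inversion, giving C(16, 2) inversions.
C(16, 2) = 16·15/2 = 120

120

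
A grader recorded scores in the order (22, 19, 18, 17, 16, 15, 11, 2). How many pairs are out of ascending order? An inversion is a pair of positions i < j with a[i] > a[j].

28

Element-by-element contributions:
22 → 19, 18, 17, 16, 15, 11, 2 → 7
19 → 18, 17, 16, 15, 11, 2 → 6
18 → 17, 16, 15, 11, 2 → 5
17 → 16, 15, 11, 2 → 4
16 → 15, 11, 2 → 3
15 → 11, 2 → 2
11 → 2 → 1
2 → none → 0
Sum: 7 + 6 + 5 + 4 + 3 + 2 + 1 + 0 = 28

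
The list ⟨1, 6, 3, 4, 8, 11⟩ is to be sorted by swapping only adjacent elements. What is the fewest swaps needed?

The minimum number of adjacent swaps to sort an array equals its inversion count, since every such swap removes exactly one inversion.
Count inversions — for each element, later elements that are smaller:
1: none → 0
6: 3, 4 → 2
3: none → 0
4: none → 0
8: none → 0
11: none → 0
Total inversions: 0 + 2 + 0 + 0 + 0 + 0 = 2

2 adjacent swaps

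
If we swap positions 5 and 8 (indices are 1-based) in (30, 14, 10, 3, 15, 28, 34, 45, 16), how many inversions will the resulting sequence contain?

Positions 5 and 8 hold 15 and 45; after swapping, the array is [30, 14, 10, 3, 45, 28, 34, 15, 16].
Sweep left to right; for each value list the smaller values that follow it:
30 → 14, 10, 3, 28, 15, 16 → 6
14 → 10, 3 → 2
10 → 3 → 1
3 → none → 0
45 → 28, 34, 15, 16 → 4
28 → 15, 16 → 2
34 → 15, 16 → 2
15 → none → 0
16 → none → 0
Sum: 6 + 2 + 1 + 0 + 4 + 2 + 2 + 0 + 0 = 17

17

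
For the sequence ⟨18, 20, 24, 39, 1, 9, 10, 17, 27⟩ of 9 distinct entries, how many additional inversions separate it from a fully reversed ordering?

Maximum inversions for 9 distinct elements is C(9, 2) = 9·8/2 = 36.
Current inversions — for each element, count later smaller elements:
18: 4
20: 4
24: 4
39: 5
1: 0
9: 0
10: 0
17: 0
27: 0
Current total: 4 + 4 + 4 + 5 + 0 + 0 + 0 + 0 + 0 = 17
Shortfall: 36 − 17 = 19

19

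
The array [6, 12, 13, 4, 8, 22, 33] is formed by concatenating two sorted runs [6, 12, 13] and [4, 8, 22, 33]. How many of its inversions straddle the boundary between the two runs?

For each element r of the right run, count left-run elements greater than r:
r = 4: 6, 12, 13 → 3
r = 8: 12, 13 → 2
r = 22: none → 0
r = 33: none → 0
Cross-inversions: 3 + 2 + 0 + 0 = 5

5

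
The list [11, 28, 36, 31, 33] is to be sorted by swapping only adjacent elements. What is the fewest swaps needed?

2

The minimum number of adjacent swaps to sort an array equals its inversion count, since every such swap removes exactly one inversion.
Count inversions — for each element, later elements that are smaller:
11: none → 0
28: none → 0
36: 31, 33 → 2
31: none → 0
33: none → 0
Total inversions: 0 + 0 + 2 + 0 + 0 = 2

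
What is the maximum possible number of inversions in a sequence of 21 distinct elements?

Inversions: 210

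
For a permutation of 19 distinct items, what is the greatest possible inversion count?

The maximum occurs when the array is in strictly decreasing order: every one of the C(19, 2) pairs is inverted.
C(19, 2) = 19·18/2 = 171

There are 171 inversions.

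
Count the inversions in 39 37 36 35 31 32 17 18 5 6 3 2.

63 inversions

Sweep left to right; for each value list the smaller values that follow it:
39 → 37, 36, 35, 31, 32, 17, 18, 5, 6, 3, 2 → 11
37 → 36, 35, 31, 32, 17, 18, 5, 6, 3, 2 → 10
36 → 35, 31, 32, 17, 18, 5, 6, 3, 2 → 9
35 → 31, 32, 17, 18, 5, 6, 3, 2 → 8
31 → 17, 18, 5, 6, 3, 2 → 6
32 → 17, 18, 5, 6, 3, 2 → 6
17 → 5, 6, 3, 2 → 4
18 → 5, 6, 3, 2 → 4
5 → 3, 2 → 2
6 → 3, 2 → 2
3 → 2 → 1
2 → none → 0
Sum: 11 + 10 + 9 + 8 + 6 + 6 + 4 + 4 + 2 + 2 + 1 + 0 = 63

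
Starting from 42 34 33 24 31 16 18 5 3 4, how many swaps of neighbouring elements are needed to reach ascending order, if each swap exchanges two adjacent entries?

The minimum number of adjacent swaps to sort an array equals its inversion count, since every such swap removes exactly one inversion.
Count inversions — for each element, later elements that are smaller:
42: 34, 33, 24, 31, 16, 18, 5, 3, 4 → 9
34: 33, 24, 31, 16, 18, 5, 3, 4 → 8
33: 24, 31, 16, 18, 5, 3, 4 → 7
24: 16, 18, 5, 3, 4 → 5
31: 16, 18, 5, 3, 4 → 5
16: 5, 3, 4 → 3
18: 5, 3, 4 → 3
5: 3, 4 → 2
3: none → 0
4: none → 0
Total inversions: 9 + 8 + 7 + 5 + 5 + 3 + 3 + 2 + 0 + 0 = 42

Adjacent swaps: 42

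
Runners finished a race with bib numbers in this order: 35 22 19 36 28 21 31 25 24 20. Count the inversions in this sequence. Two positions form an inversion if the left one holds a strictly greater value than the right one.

Count, for each position, how many later elements it exceeds:
35 → 22, 19, 28, 21, 31, 25, 24, 20 → 8
22 → 19, 21, 20 → 3
19 → none → 0
36 → 28, 21, 31, 25, 24, 20 → 6
28 → 21, 25, 24, 20 → 4
21 → 20 → 1
31 → 25, 24, 20 → 3
25 → 24, 20 → 2
24 → 20 → 1
20 → none → 0
Sum: 8 + 3 + 0 + 6 + 4 + 1 + 3 + 2 + 1 + 0 = 28

28 inversions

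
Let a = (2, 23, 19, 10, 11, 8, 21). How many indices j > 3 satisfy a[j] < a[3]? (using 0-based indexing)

1 such element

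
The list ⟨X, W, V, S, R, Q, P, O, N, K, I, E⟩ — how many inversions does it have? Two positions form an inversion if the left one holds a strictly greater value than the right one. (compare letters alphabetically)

Count, for each position, how many later elements it exceeds:
X → W, V, S, R, Q, P, O, N, K, I, E → 11
W → V, S, R, Q, P, O, N, K, I, E → 10
V → S, R, Q, P, O, N, K, I, E → 9
S → R, Q, P, O, N, K, I, E → 8
R → Q, P, O, N, K, I, E → 7
Q → P, O, N, K, I, E → 6
P → O, N, K, I, E → 5
O → N, K, I, E → 4
N → K, I, E → 3
K → I, E → 2
I → E → 1
E → none → 0
Sum: 11 + 10 + 9 + 8 + 7 + 6 + 5 + 4 + 3 + 2 + 1 + 0 = 66

66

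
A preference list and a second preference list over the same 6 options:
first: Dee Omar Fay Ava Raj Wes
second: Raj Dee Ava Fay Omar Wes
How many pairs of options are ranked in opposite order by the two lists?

Assign each item its position (1..6) in the first ordering, then rewrite the second ordering as that position sequence:
positions: Dee→1, Omar→2, Fay→3, Ava→4, Raj→5, Wes→6
second ordering as positions: [5, 1, 4, 3, 2, 6]
Discordant pairs = inversions in this position sequence.
5: 1, 4, 3, 2 → 4
1: 0
4: 3, 2 → 2
3: 2 → 1
2: 0
6: 0
Total: 4 + 0 + 2 + 1 + 0 + 0 = 7

Pairs: 7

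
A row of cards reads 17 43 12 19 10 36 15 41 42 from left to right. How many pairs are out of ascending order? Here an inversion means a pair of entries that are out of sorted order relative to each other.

14 out-of-order pairs

Count, for each position, how many later elements it exceeds:
17: 3
43: 7
12: 1
19: 2
10: 0
36: 1
15: 0
41: 0
42: 0
Sum: 3 + 7 + 1 + 2 + 0 + 1 + 0 + 0 + 0 = 14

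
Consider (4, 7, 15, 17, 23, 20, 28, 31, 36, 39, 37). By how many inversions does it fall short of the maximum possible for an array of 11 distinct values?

53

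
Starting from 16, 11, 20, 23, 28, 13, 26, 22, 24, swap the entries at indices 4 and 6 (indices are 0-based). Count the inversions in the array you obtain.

Positions 4 and 6 hold 28 and 26; after swapping, the array is [16, 11, 20, 23, 26, 13, 28, 22, 24].
Element-by-element contributions:
16 → 11, 13 → 2
11 → none → 0
20 → 13 → 1
23 → 13, 22 → 2
26 → 13, 22, 24 → 3
13 → none → 0
28 → 22, 24 → 2
22 → none → 0
24 → none → 0
Sum: 2 + 0 + 1 + 2 + 3 + 0 + 2 + 0 + 0 = 10

10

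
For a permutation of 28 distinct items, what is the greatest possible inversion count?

A reversed (strictly descending) arrangement makes every pair an inversion, giving C(28, 2) inversions.
C(28, 2) = 28·27/2 = 378

378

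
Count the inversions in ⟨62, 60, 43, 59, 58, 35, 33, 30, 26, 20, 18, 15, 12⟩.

76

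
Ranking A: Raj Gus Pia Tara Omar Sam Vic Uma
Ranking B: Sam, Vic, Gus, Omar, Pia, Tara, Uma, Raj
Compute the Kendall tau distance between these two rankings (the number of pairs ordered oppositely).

Assign each item its position (1..8) in the first ordering, then rewrite the second ordering as that position sequence:
positions: Raj→1, Gus→2, Pia→3, Tara→4, Omar→5, Sam→6, Vic→7, Uma→8
second ordering as positions: [6, 7, 2, 5, 3, 4, 8, 1]
Discordant pairs = inversions in this position sequence.
6: 2, 5, 3, 4, 1 → 5
7: 2, 5, 3, 4, 1 → 5
2: 1 → 1
5: 3, 4, 1 → 3
3: 1 → 1
4: 1 → 1
8: 1 → 1
1: 0
Total: 5 + 5 + 1 + 3 + 1 + 1 + 1 + 0 = 17

17 discordant pairs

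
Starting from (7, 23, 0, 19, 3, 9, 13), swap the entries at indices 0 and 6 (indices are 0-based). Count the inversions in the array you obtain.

13 inversions

Positions 0 and 6 hold 7 and 13; after swapping, the array is [13, 23, 0, 19, 3, 9, 7].
Sweep left to right; for each value list the smaller values that follow it:
13 → 0, 3, 9, 7 → 4
23 → 0, 19, 3, 9, 7 → 5
0 → none → 0
19 → 3, 9, 7 → 3
3 → none → 0
9 → 7 → 1
7 → none → 0
Sum: 4 + 5 + 0 + 3 + 0 + 1 + 0 = 13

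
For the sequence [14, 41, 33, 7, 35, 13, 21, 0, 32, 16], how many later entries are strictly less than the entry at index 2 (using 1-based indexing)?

8

The element at index 2 is 41.
Elements after it: 33, 7, 35, 13, 21, 0, 32, 16
Those smaller than 41: 33, 7, 35, 13, 21, 0, 32, 16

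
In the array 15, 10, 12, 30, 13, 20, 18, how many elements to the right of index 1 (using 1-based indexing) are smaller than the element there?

The element at index 1 is 15.
Elements after it: 10, 12, 30, 13, 20, 18
Those smaller than 15: 10, 12, 13

3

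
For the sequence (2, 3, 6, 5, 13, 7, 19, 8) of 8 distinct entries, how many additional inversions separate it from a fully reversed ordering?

24

Maximum inversions for 8 distinct elements is C(8, 2) = 8·7/2 = 28.
Current inversions — for each element, count later smaller elements:
2: 0
3: 0
6: 1
5: 0
13: 2
7: 0
19: 1
8: 0
Current total: 0 + 0 + 1 + 0 + 2 + 0 + 1 + 0 = 4
Shortfall: 28 − 4 = 24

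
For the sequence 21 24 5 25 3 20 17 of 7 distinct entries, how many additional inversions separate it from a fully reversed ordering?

8

Maximum inversions for 7 distinct elements is C(7, 2) = 7·6/2 = 21.
Current inversions — for each element, count later smaller elements:
21: 4
24: 4
5: 1
25: 3
3: 0
20: 1
17: 0
Current total: 4 + 4 + 1 + 3 + 0 + 1 + 0 = 13
Shortfall: 21 − 13 = 8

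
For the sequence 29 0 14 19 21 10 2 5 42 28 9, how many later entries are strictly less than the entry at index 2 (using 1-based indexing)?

The element at index 2 is 0.
Elements after it: 14, 19, 21, 10, 2, 5, 42, 28, 9
None of them are smaller than 0.

0 such elements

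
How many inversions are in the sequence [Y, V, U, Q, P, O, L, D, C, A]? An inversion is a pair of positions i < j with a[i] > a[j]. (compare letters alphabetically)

Element-by-element contributions:
Y → V, U, Q, P, O, L, D, C, A → 9
V → U, Q, P, O, L, D, C, A → 8
U → Q, P, O, L, D, C, A → 7
Q → P, O, L, D, C, A → 6
P → O, L, D, C, A → 5
O → L, D, C, A → 4
L → D, C, A → 3
D → C, A → 2
C → A → 1
A → none → 0
Sum: 9 + 8 + 7 + 6 + 5 + 4 + 3 + 2 + 1 + 0 = 45

Inversions: 45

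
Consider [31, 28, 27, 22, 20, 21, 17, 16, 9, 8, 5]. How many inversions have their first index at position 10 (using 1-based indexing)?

1

The element at index 10 is 8.
Elements after it: 5
Those smaller than 8: 5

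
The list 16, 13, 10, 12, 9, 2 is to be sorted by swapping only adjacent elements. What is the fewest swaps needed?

14 adjacent swaps

Each adjacent swap fixes exactly one inversion, so the minimum swap count equals the number of inversions.
Count inversions — for each element, later elements that are smaller:
16: 13, 10, 12, 9, 2 → 5
13: 10, 12, 9, 2 → 4
10: 9, 2 → 2
12: 9, 2 → 2
9: 2 → 1
2: none → 0
Total inversions: 5 + 4 + 2 + 2 + 1 + 0 = 14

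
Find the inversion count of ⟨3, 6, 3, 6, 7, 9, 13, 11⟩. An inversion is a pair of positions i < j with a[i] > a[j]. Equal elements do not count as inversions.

2 inversions

For each element, count later entries that are smaller:
3: 0
6: 1
3: 0
6: 0
7: 0
9: 0
13: 1
11: 0
Sum: 0 + 1 + 0 + 0 + 0 + 0 + 1 + 0 = 2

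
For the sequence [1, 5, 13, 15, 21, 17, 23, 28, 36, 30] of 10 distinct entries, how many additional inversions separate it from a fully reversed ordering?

43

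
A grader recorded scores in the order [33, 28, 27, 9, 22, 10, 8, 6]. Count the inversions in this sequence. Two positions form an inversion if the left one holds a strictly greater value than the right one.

Element-by-element contributions:
33 → 28, 27, 9, 22, 10, 8, 6 → 7
28 → 27, 9, 22, 10, 8, 6 → 6
27 → 9, 22, 10, 8, 6 → 5
9 → 8, 6 → 2
22 → 10, 8, 6 → 3
10 → 8, 6 → 2
8 → 6 → 1
6 → none → 0
Sum: 7 + 6 + 5 + 2 + 3 + 2 + 1 + 0 = 26

26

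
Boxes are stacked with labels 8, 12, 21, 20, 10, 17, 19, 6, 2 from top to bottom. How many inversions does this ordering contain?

Element-by-element contributions:
8 → 6, 2 → 2
12 → 10, 6, 2 → 3
21 → 20, 10, 17, 19, 6, 2 → 6
20 → 10, 17, 19, 6, 2 → 5
10 → 6, 2 → 2
17 → 6, 2 → 2
19 → 6, 2 → 2
6 → 2 → 1
2 → none → 0
Sum: 2 + 3 + 6 + 5 + 2 + 2 + 2 + 1 + 0 = 23

23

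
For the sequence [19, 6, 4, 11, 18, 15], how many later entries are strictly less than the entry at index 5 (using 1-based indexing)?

1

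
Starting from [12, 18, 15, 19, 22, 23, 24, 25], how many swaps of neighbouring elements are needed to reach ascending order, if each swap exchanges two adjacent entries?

1

The minimum number of adjacent swaps to sort an array equals its inversion count, since every such swap removes exactly one inversion.
Count inversions — for each element, later elements that are smaller:
12: none → 0
18: 15 → 1
15: none → 0
19: none → 0
22: none → 0
23: none → 0
24: none → 0
25: none → 0
Total inversions: 0 + 1 + 0 + 0 + 0 + 0 + 0 + 0 = 1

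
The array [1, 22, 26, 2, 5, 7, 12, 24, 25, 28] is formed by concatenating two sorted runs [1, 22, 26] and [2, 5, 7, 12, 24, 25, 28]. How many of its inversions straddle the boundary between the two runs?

For each element r of the right run, count left-run elements greater than r:
r = 2: 22, 26 → 2
r = 5: 22, 26 → 2
r = 7: 22, 26 → 2
r = 12: 22, 26 → 2
r = 24: 26 → 1
r = 25: 26 → 1
r = 28: none → 0
Cross-inversions: 2 + 2 + 2 + 2 + 1 + 1 + 0 = 10

There are 10 cross-inversions.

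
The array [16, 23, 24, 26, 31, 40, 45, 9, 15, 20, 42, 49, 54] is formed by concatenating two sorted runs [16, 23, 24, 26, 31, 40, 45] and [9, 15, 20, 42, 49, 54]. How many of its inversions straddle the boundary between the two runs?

21

For each element r of the right run, count left-run elements greater than r:
r = 9: 16, 23, 24, 26, 31, 40, 45 → 7
r = 15: 16, 23, 24, 26, 31, 40, 45 → 7
r = 20: 23, 24, 26, 31, 40, 45 → 6
r = 42: 45 → 1
r = 49: none → 0
r = 54: none → 0
Cross-inversions: 7 + 7 + 6 + 1 + 0 + 0 = 21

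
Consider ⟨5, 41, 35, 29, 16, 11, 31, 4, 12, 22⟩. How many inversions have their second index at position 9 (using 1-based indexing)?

5 such elements

The element at index 9 is 12.
Elements before it: 5, 41, 35, 29, 16, 11, 31, 4
Those larger than 12: 41, 35, 29, 16, 31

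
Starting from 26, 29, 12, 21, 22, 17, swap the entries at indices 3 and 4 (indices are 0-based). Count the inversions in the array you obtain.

Inversions: 11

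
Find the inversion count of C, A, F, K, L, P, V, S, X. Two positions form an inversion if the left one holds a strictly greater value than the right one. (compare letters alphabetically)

Inversions: 2

Sweep left to right; for each value list the smaller values that follow it:
C: 1
A: 0
F: 0
K: 0
L: 0
P: 0
V: 1
S: 0
X: 0
Sum: 1 + 0 + 0 + 0 + 0 + 0 + 1 + 0 + 0 = 2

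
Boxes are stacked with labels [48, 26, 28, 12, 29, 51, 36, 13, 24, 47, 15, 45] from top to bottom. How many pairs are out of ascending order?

33 inversions

For each element, count later entries that are smaller:
48 → 26, 28, 12, 29, 36, 13, 24, 47, 15, 45 → 10
26 → 12, 13, 24, 15 → 4
28 → 12, 13, 24, 15 → 4
12 → none → 0
29 → 13, 24, 15 → 3
51 → 36, 13, 24, 47, 15, 45 → 6
36 → 13, 24, 15 → 3
13 → none → 0
24 → 15 → 1
47 → 15, 45 → 2
15 → none → 0
45 → none → 0
Sum: 10 + 4 + 4 + 0 + 3 + 6 + 3 + 0 + 1 + 2 + 0 + 0 = 33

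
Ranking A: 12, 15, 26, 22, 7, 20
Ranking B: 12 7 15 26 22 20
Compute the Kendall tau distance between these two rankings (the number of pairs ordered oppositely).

3

Assign each item its position (1..6) in the first ordering, then rewrite the second ordering as that position sequence:
positions: 12→1, 15→2, 26→3, 22→4, 7→5, 20→6
second ordering as positions: [1, 5, 2, 3, 4, 6]
Discordant pairs = inversions in this position sequence.
1: 0
5: 2, 3, 4 → 3
2: 0
3: 0
4: 0
6: 0
Total: 0 + 3 + 0 + 0 + 0 + 0 = 3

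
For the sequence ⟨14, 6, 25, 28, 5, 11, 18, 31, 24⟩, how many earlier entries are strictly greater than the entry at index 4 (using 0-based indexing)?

The element at index 4 is 5.
Elements before it: 14, 6, 25, 28
Those larger than 5: 14, 6, 25, 28

4 such elements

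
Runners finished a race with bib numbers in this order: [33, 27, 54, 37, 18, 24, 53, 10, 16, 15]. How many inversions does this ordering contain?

33 out-of-order pairs

Sweep left to right; for each value list the smaller values that follow it:
33 → 27, 18, 24, 10, 16, 15 → 6
27 → 18, 24, 10, 16, 15 → 5
54 → 37, 18, 24, 53, 10, 16, 15 → 7
37 → 18, 24, 10, 16, 15 → 5
18 → 10, 16, 15 → 3
24 → 10, 16, 15 → 3
53 → 10, 16, 15 → 3
10 → none → 0
16 → 15 → 1
15 → none → 0
Sum: 6 + 5 + 7 + 5 + 3 + 3 + 3 + 0 + 1 + 0 = 33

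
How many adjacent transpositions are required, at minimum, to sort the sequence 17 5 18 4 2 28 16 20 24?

The minimum number of adjacent swaps to sort an array equals its inversion count, since every such swap removes exactly one inversion.
Count inversions — for each element, later elements that are smaller:
17: 5, 4, 2, 16 → 4
5: 4, 2 → 2
18: 4, 2, 16 → 3
4: 2 → 1
2: none → 0
28: 16, 20, 24 → 3
16: none → 0
20: none → 0
24: none → 0
Total inversions: 4 + 2 + 3 + 1 + 0 + 3 + 0 + 0 + 0 = 13

13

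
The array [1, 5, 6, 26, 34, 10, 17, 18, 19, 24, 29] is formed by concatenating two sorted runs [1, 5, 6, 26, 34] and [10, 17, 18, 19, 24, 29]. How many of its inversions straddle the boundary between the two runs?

11

Take each right-half value and tally the left-half values above it:
r = 10: 26, 34 → 2
r = 17: 26, 34 → 2
r = 18: 26, 34 → 2
r = 19: 26, 34 → 2
r = 24: 26, 34 → 2
r = 29: 34 → 1
Cross-inversions: 2 + 2 + 2 + 2 + 2 + 1 = 11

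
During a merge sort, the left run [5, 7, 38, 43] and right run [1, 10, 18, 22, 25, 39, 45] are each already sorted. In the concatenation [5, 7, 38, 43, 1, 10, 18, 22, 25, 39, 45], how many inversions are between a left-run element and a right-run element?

Cross-inversions: 13

For each element r of the right run, count left-run elements greater than r:
r = 1: 5, 7, 38, 43 → 4
r = 10: 38, 43 → 2
r = 18: 38, 43 → 2
r = 22: 38, 43 → 2
r = 25: 38, 43 → 2
r = 39: 43 → 1
r = 45: none → 0
Cross-inversions: 4 + 2 + 2 + 2 + 2 + 1 + 0 = 13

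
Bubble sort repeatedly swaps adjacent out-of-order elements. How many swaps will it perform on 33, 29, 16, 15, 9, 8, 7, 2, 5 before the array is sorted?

The minimum number of adjacent swaps to sort an array equals its inversion count, since every such swap removes exactly one inversion.
Count inversions — for each element, later elements that are smaller:
33: 29, 16, 15, 9, 8, 7, 2, 5 → 8
29: 16, 15, 9, 8, 7, 2, 5 → 7
16: 15, 9, 8, 7, 2, 5 → 6
15: 9, 8, 7, 2, 5 → 5
9: 8, 7, 2, 5 → 4
8: 7, 2, 5 → 3
7: 2, 5 → 2
2: none → 0
5: none → 0
Total inversions: 8 + 7 + 6 + 5 + 4 + 3 + 2 + 0 + 0 = 35

There are 35 swaps.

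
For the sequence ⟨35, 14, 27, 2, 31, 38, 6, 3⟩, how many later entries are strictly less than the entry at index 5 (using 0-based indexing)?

The element at index 5 is 38.
Elements after it: 6, 3
Those smaller than 38: 6, 3

2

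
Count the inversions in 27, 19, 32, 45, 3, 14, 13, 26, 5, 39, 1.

Element-by-element contributions:
27: 7
19: 5
32: 6
45: 7
3: 1
14: 3
13: 2
26: 2
5: 1
39: 1
1: 0
Sum: 7 + 5 + 6 + 7 + 1 + 3 + 2 + 2 + 1 + 1 + 0 = 35

35 out-of-order pairs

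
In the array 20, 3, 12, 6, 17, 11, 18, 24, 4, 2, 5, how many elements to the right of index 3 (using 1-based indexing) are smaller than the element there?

5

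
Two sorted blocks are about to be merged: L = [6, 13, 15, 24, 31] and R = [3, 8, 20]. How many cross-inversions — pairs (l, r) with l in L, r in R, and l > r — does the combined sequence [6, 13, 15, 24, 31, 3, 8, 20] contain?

Split inversions: 11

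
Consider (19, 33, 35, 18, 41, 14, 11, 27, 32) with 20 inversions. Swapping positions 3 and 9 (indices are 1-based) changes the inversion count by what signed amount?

-1

Positions 3 and 9 hold 35 and 32; after swapping, the array is [19, 33, 32, 18, 41, 14, 11, 27, 35].
Element-by-element contributions:
19: 3
33: 5
32: 4
18: 2
41: 4
14: 1
11: 0
27: 0
35: 0
Sum: 3 + 5 + 4 + 2 + 4 + 1 + 0 + 0 + 0 = 19
Change: 19 − 20 = -1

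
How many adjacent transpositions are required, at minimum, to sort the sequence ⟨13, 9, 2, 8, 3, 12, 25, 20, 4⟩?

16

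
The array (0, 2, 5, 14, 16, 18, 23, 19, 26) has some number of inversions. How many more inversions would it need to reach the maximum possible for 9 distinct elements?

35 inversions short

Maximum inversions for 9 distinct elements is C(9, 2) = 9·8/2 = 36.
Current inversions — for each element, count later smaller elements:
0: 0
2: 0
5: 0
14: 0
16: 0
18: 0
23: 1
19: 0
26: 0
Current total: 0 + 0 + 0 + 0 + 0 + 0 + 1 + 0 + 0 = 1
Shortfall: 36 − 1 = 35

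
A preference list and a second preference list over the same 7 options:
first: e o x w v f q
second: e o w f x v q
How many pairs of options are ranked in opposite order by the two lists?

3

Assign each item its position (1..7) in the first ordering, then rewrite the second ordering as that position sequence:
positions: e→1, o→2, x→3, w→4, v→5, f→6, q→7
second ordering as positions: [1, 2, 4, 6, 3, 5, 7]
Discordant pairs = inversions in this position sequence.
1: 0
2: 0
4: 3 → 1
6: 3, 5 → 2
3: 0
5: 0
7: 0
Total: 0 + 0 + 1 + 2 + 0 + 0 + 0 = 3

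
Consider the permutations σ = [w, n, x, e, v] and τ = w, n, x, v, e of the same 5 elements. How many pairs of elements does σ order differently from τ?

Assign each item its position (1..5) in the first ordering, then rewrite the second ordering as that position sequence:
positions: w→1, n→2, x→3, e→4, v→5
second ordering as positions: [1, 2, 3, 5, 4]
Discordant pairs = inversions in this position sequence.
1: 0
2: 0
3: 0
5: 4 → 1
4: 0
Total: 0 + 0 + 0 + 1 + 0 = 1

1 discordant pair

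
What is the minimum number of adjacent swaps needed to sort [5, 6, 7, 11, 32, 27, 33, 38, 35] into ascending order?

The minimum number of adjacent swaps to sort an array equals its inversion count, since every such swap removes exactly one inversion.
Count inversions — for each element, later elements that are smaller:
5: none → 0
6: none → 0
7: none → 0
11: none → 0
32: 27 → 1
27: none → 0
33: none → 0
38: 35 → 1
35: none → 0
Total inversions: 0 + 0 + 0 + 0 + 1 + 0 + 0 + 1 + 0 = 2

2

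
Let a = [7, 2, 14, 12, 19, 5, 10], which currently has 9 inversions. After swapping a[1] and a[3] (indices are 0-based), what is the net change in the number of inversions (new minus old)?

+1

Positions 1 and 3 hold 2 and 12; after swapping, the array is [7, 12, 14, 2, 19, 5, 10].
Sweep left to right; for each value list the smaller values that follow it:
7 → 2, 5 → 2
12 → 2, 5, 10 → 3
14 → 2, 5, 10 → 3
2 → none → 0
19 → 5, 10 → 2
5 → none → 0
10 → none → 0
Sum: 2 + 3 + 3 + 0 + 2 + 0 + 0 = 10
Change: 10 − 9 = +1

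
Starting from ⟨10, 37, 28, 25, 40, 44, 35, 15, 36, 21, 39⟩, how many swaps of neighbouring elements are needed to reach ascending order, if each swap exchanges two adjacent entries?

24

The minimum number of adjacent swaps to sort an array equals its inversion count, since every such swap removes exactly one inversion.
Count inversions — for each element, later elements that are smaller:
10: none → 0
37: 28, 25, 35, 15, 36, 21 → 6
28: 25, 15, 21 → 3
25: 15, 21 → 2
40: 35, 15, 36, 21, 39 → 5
44: 35, 15, 36, 21, 39 → 5
35: 15, 21 → 2
15: none → 0
36: 21 → 1
21: none → 0
39: none → 0
Total inversions: 0 + 6 + 3 + 2 + 5 + 5 + 2 + 0 + 1 + 0 + 0 = 24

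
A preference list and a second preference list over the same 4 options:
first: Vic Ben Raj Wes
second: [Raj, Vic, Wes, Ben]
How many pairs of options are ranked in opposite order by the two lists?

There are 3 pairs.

Assign each item its position (1..4) in the first ordering, then rewrite the second ordering as that position sequence:
positions: Vic→1, Ben→2, Raj→3, Wes→4
second ordering as positions: [3, 1, 4, 2]
Discordant pairs = inversions in this position sequence.
3: 1, 2 → 2
1: 0
4: 2 → 1
2: 0
Total: 2 + 0 + 1 + 0 = 3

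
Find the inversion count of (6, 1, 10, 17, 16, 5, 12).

Out-of-order index pairs (0-indexed):
(0,1): 6 > 1
(0,5): 6 > 5
(2,5): 10 > 5
(3,4): 17 > 16
(3,5): 17 > 5
(3,6): 17 > 12
(4,5): 16 > 5
(4,6): 16 > 12
That's 8 pairs.

8 inversions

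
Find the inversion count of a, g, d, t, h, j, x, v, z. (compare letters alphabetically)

Count, for each position, how many later elements it exceeds:
a: 0
g: 1
d: 0
t: 2
h: 0
j: 0
x: 1
v: 0
z: 0
Sum: 0 + 1 + 0 + 2 + 0 + 0 + 1 + 0 + 0 = 4

4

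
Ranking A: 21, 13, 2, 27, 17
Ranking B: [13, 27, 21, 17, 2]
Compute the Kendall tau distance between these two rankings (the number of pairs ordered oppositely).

4

Assign each item its position (1..5) in the first ordering, then rewrite the second ordering as that position sequence:
positions: 21→1, 13→2, 2→3, 27→4, 17→5
second ordering as positions: [2, 4, 1, 5, 3]
Discordant pairs = inversions in this position sequence.
2: 1 → 1
4: 1, 3 → 2
1: 0
5: 3 → 1
3: 0
Total: 1 + 2 + 0 + 1 + 0 = 4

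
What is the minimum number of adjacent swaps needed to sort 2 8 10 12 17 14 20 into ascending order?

Each adjacent swap fixes exactly one inversion, so the minimum swap count equals the number of inversions.
Count inversions — for each element, later elements that are smaller:
2: none → 0
8: none → 0
10: none → 0
12: none → 0
17: 14 → 1
14: none → 0
20: none → 0
Total inversions: 0 + 0 + 0 + 0 + 1 + 0 + 0 = 1

1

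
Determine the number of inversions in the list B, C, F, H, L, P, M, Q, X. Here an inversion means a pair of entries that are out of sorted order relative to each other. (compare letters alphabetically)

Sweep left to right; for each value list the smaller values that follow it:
B: 0
C: 0
F: 0
H: 0
L: 0
P: 1
M: 0
Q: 0
X: 0
Sum: 0 + 0 + 0 + 0 + 0 + 1 + 0 + 0 + 0 = 1

There is 1 inversion.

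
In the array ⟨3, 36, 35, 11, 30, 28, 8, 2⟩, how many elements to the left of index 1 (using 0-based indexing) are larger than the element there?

0

The element at index 1 is 36.
Elements before it: 3
None of them are larger than 36.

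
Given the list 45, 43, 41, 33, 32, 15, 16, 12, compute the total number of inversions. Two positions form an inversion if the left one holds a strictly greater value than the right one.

Sweep left to right; for each value list the smaller values that follow it:
45 → 43, 41, 33, 32, 15, 16, 12 → 7
43 → 41, 33, 32, 15, 16, 12 → 6
41 → 33, 32, 15, 16, 12 → 5
33 → 32, 15, 16, 12 → 4
32 → 15, 16, 12 → 3
15 → 12 → 1
16 → 12 → 1
12 → none → 0
Sum: 7 + 6 + 5 + 4 + 3 + 1 + 1 + 0 = 27

27 inversions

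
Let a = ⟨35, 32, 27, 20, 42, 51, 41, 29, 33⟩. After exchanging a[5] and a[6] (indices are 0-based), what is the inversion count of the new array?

16

Positions 5 and 6 hold 51 and 41; after swapping, the array is [35, 32, 27, 20, 42, 41, 51, 29, 33].
For each element, count later entries that are smaller:
35: 5
32: 3
27: 1
20: 0
42: 3
41: 2
51: 2
29: 0
33: 0
Sum: 5 + 3 + 1 + 0 + 3 + 2 + 2 + 0 + 0 = 16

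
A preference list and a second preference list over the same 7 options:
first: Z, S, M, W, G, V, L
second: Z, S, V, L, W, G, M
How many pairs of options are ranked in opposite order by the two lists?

Assign each item its position (1..7) in the first ordering, then rewrite the second ordering as that position sequence:
positions: Z→1, S→2, M→3, W→4, G→5, V→6, L→7
second ordering as positions: [1, 2, 6, 7, 4, 5, 3]
Discordant pairs = inversions in this position sequence.
1: 0
2: 0
6: 4, 5, 3 → 3
7: 4, 5, 3 → 3
4: 3 → 1
5: 3 → 1
3: 0
Total: 0 + 0 + 3 + 3 + 1 + 1 + 0 = 8

Pairs: 8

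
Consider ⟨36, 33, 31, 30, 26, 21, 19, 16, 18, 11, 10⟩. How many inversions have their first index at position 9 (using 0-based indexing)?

1

The element at index 9 is 11.
Elements after it: 10
Those smaller than 11: 10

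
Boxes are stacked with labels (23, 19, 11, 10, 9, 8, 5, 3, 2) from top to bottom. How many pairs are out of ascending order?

For each element, count later entries that are smaller:
23 → 19, 11, 10, 9, 8, 5, 3, 2 → 8
19 → 11, 10, 9, 8, 5, 3, 2 → 7
11 → 10, 9, 8, 5, 3, 2 → 6
10 → 9, 8, 5, 3, 2 → 5
9 → 8, 5, 3, 2 → 4
8 → 5, 3, 2 → 3
5 → 3, 2 → 2
3 → 2 → 1
2 → none → 0
Sum: 8 + 7 + 6 + 5 + 4 + 3 + 2 + 1 + 0 = 36

36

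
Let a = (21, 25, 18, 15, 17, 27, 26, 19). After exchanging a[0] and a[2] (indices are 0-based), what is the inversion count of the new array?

12 inversions

Positions 0 and 2 hold 21 and 18; after swapping, the array is [18, 25, 21, 15, 17, 27, 26, 19].
Count, for each position, how many later elements it exceeds:
18 → 15, 17 → 2
25 → 21, 15, 17, 19 → 4
21 → 15, 17, 19 → 3
15 → none → 0
17 → none → 0
27 → 26, 19 → 2
26 → 19 → 1
19 → none → 0
Sum: 2 + 4 + 3 + 0 + 0 + 2 + 1 + 0 = 12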